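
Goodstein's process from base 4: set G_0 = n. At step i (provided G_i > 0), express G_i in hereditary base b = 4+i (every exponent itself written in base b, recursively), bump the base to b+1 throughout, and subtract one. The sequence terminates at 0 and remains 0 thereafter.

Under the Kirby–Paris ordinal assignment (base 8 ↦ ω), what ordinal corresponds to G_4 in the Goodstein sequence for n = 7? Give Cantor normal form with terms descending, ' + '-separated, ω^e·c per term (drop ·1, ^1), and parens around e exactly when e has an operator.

7

G_0=7  [base 4] 4 + 3  →[4↦5]→  5 + 3 = 8  −1 ⇒ G_1=7
G_1=7  [base 5] 5 + 2  →[5↦6]→  6 + 2 = 8  −1 ⇒ G_2=7
G_2=7  [base 6] 6 + 1  →[6↦7]→  7 + 1 = 8  −1 ⇒ G_3=7
G_3=7  [base 7] 7  →[7↦8]→  8 = 8  −1 ⇒ G_4=7
G_4=7  [base 8] 7  →[8↦9]→  7 = 7  −1 ⇒ G_5=6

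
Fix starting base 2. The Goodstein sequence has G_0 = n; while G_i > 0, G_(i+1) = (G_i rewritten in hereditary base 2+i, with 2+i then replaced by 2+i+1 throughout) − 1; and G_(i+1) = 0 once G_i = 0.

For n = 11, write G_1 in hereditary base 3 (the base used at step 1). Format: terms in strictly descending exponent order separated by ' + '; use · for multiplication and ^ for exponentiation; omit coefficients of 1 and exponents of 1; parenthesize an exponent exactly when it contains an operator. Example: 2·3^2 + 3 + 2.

3^(3 + 1) + 3

11 —HB2→ 2^(2 + 1) + 2 + 1 —bump→ 3^(3 + 1) + 3 + 1 = 85 —(−1)→ 84
84 —HB3→ 3^(3 + 1) + 3 —bump→ 4^(4 + 1) + 4 = 1028 —(−1)→ 1027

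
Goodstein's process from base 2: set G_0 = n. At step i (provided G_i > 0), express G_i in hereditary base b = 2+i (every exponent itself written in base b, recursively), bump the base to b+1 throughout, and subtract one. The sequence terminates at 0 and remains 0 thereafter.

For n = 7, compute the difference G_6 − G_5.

15953672

[0] 7 ≡ 2^2 + 2 + 1 (base 2). Lift 3: 31. −1: 30.
[1] 30 ≡ 3^3 + 3 (base 3). Lift 4: 260. −1: 259.
[2] 259 ≡ 4^4 + 3 (base 4). Lift 5: 3128. −1: 3127.
[3] 3127 ≡ 5^5 + 2 (base 5). Lift 6: 46658. −1: 46657.
[4] 46657 ≡ 6^6 + 1 (base 6). Lift 7: 823544. −1: 823543.
[5] 823543 ≡ 7^7 (base 7). Lift 8: 16777216. −1: 16777215.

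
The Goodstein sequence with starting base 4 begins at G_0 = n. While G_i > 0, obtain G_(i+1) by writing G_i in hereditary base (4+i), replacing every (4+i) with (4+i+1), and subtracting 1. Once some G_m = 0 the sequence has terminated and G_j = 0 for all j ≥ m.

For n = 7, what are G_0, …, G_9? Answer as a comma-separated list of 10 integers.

7, 7, 7, 7, 7, 6, 5, 4, 3, 2

G_0 = 7. HB_4(7) = 4 + 3. Bump = 8. G_1 = 7.
G_1 = 7. HB_5(7) = 5 + 2. Bump = 8. G_2 = 7.
G_2 = 7. HB_6(7) = 6 + 1. Bump = 8. G_3 = 7.
G_3 = 7. HB_7(7) = 7. Bump = 8. G_4 = 7.
G_4 = 7. HB_8(7) = 7. Bump = 7. G_5 = 6.
G_5 = 6. HB_9(6) = 6. Bump = 6. G_6 = 5.
G_6 = 5. HB_10(5) = 5. Bump = 5. G_7 = 4.
G_7 = 4. HB_11(4) = 4. Bump = 4. G_8 = 3.
G_8 = 3. HB_12(3) = 3. Bump = 3. G_9 = 2.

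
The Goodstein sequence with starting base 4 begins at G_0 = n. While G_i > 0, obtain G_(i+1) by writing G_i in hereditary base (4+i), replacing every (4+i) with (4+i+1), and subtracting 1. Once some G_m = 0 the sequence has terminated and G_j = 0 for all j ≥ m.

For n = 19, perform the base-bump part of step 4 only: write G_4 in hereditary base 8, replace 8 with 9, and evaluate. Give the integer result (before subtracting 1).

70

step 0: 19 = 4^2 + 3; sub 5 for 4: 5^2 + 3; = 28; G_1 = 28−1 = 27
step 1: 27 = 5^2 + 2; sub 6 for 5: 6^2 + 2; = 38; G_2 = 38−1 = 37
step 2: 37 = 6^2 + 1; sub 7 for 6: 7^2 + 1; = 50; G_3 = 50−1 = 49
step 3: 49 = 7^2; sub 8 for 7: 8^2; = 64; G_4 = 64−1 = 63
step 4: 63 = 7·8 + 7; sub 9 for 8: 7·9 + 7; = 70; G_5 = 70−1 = 69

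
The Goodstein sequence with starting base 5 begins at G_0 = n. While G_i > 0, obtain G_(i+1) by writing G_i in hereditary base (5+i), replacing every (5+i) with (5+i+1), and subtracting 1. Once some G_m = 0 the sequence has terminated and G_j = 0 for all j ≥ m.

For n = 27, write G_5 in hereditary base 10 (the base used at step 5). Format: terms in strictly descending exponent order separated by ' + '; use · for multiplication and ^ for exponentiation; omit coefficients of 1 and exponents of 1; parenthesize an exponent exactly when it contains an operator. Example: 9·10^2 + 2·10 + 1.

7·10 + 5

G_0 = 27. HB_5(27) = 5^2 + 2. Bump = 38. G_1 = 37.
G_1 = 37. HB_6(37) = 6^2 + 1. Bump = 50. G_2 = 49.
G_2 = 49. HB_7(49) = 7^2. Bump = 64. G_3 = 63.
G_3 = 63. HB_8(63) = 7·8 + 7. Bump = 70. G_4 = 69.
G_4 = 69. HB_9(69) = 7·9 + 6. Bump = 76. G_5 = 75.
G_5 = 75. HB_10(75) = 7·10 + 5. Bump = 82. G_6 = 81.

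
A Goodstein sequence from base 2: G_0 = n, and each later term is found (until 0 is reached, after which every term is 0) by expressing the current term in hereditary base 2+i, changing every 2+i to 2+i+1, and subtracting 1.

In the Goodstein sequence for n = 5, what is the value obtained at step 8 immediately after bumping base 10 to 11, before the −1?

[0] 5 ≡ 2^2 + 1 (base 2). Lift 3: 28. −1: 27.
[1] 27 ≡ 3^3 (base 3). Lift 4: 256. −1: 255.
[2] 255 ≡ 3·4^3 + 3·4^2 + 3·4 + 3 (base 4). Lift 5: 468. −1: 467.
[3] 467 ≡ 3·5^3 + 3·5^2 + 3·5 + 2 (base 5). Lift 6: 776. −1: 775.
[4] 775 ≡ 3·6^3 + 3·6^2 + 3·6 + 1 (base 6). Lift 7: 1198. −1: 1197.
[5] 1197 ≡ 3·7^3 + 3·7^2 + 3·7 (base 7). Lift 8: 1752. −1: 1751.
[6] 1751 ≡ 3·8^3 + 3·8^2 + 2·8 + 7 (base 8). Lift 9: 2455. −1: 2454.
[7] 2454 ≡ 3·9^3 + 3·9^2 + 2·9 + 6 (base 9). Lift 10: 3326. −1: 3325.

4383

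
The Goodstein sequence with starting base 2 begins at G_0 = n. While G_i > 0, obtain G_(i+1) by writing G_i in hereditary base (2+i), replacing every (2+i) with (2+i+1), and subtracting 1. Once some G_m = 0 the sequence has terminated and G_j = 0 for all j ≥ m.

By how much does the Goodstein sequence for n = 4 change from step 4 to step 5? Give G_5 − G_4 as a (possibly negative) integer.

G_0=4  [base 2] 2^2  →[2↦3]→  3^3 = 27  −1 ⇒ G_1=26
G_1=26  [base 3] 2·3^2 + 2·3 + 2  →[3↦4]→  2·4^2 + 2·4 + 2 = 42  −1 ⇒ G_2=41
G_2=41  [base 4] 2·4^2 + 2·4 + 1  →[4↦5]→  2·5^2 + 2·5 + 1 = 61  −1 ⇒ G_3=60
G_3=60  [base 5] 2·5^2 + 2·5  →[5↦6]→  2·6^2 + 2·6 = 84  −1 ⇒ G_4=83
G_4=83  [base 6] 2·6^2 + 6 + 5  →[6↦7]→  2·7^2 + 7 + 5 = 110  −1 ⇒ G_5=109

26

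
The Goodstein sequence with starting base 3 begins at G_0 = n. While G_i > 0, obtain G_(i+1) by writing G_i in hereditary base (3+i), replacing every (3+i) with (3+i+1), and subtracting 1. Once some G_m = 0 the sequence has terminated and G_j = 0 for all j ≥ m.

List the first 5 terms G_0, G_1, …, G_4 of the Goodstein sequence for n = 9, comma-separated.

(0) 9|_3 = 3^2 ↦ 4^2|_4 = 16 ⇒ 15
(1) 15|_4 = 3·4 + 3 ↦ 3·5 + 3|_5 = 18 ⇒ 17
(2) 17|_5 = 3·5 + 2 ↦ 3·6 + 2|_6 = 20 ⇒ 19
(3) 19|_6 = 3·6 + 1 ↦ 3·7 + 1|_7 = 22 ⇒ 21

9, 15, 17, 19, 21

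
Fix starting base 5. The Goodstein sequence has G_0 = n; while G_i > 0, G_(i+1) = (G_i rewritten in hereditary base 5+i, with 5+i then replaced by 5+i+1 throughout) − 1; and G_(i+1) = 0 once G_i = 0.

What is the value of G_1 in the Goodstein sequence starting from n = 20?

23

i=0: 20 = 4·5 (b=5); 5→6: 4·6 = 24; 24−1 = 23
i=1: 23 = 3·6 + 5 (b=6); 6→7: 3·7 + 5 = 26; 26−1 = 25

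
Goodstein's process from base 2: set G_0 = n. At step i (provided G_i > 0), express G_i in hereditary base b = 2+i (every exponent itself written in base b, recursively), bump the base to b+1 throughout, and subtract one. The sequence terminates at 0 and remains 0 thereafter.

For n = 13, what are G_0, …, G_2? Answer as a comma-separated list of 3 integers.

[0] 13 ≡ 2^(2 + 1) + 2^2 + 1 (base 2). Lift 3: 109. −1: 108.
[1] 108 ≡ 3^(3 + 1) + 3^3 (base 3). Lift 4: 1280. −1: 1279.

13, 108, 1279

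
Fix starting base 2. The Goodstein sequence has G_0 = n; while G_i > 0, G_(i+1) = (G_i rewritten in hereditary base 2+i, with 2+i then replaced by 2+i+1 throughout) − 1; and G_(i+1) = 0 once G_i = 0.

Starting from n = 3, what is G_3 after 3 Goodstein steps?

2

G_0=3  [base 2] 2 + 1  →[2↦3]→  3 + 1 = 4  −1 ⇒ G_1=3
G_1=3  [base 3] 3  →[3↦4]→  4 = 4  −1 ⇒ G_2=3
G_2=3  [base 4] 3  →[4↦5]→  3 = 3  −1 ⇒ G_3=2
G_3=2  [base 5] 2  →[5↦6]→  2 = 2  −1 ⇒ G_4=1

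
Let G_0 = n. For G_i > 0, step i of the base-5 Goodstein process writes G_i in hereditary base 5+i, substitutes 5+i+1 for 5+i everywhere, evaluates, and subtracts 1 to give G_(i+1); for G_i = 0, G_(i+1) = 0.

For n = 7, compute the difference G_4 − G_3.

base 5: 7 = 5 + 2; at 6: 6 + 2 = 8; next = 7
base 6: 7 = 6 + 1; at 7: 7 + 1 = 8; next = 7
base 7: 7 = 7; at 8: 8 = 8; next = 7
base 8: 7 = 7; at 9: 7 = 7; next = 6

-1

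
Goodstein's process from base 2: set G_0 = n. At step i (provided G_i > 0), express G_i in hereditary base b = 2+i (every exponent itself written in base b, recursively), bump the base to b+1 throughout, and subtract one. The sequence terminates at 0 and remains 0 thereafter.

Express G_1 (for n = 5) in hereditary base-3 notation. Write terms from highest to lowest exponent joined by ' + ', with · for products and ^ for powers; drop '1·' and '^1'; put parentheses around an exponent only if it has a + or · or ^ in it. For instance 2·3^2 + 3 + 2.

5 —HB2→ 2^2 + 1 —bump→ 3^3 + 1 = 28 —(−1)→ 27
27 —HB3→ 3^3 —bump→ 4^4 = 256 —(−1)→ 255

3^3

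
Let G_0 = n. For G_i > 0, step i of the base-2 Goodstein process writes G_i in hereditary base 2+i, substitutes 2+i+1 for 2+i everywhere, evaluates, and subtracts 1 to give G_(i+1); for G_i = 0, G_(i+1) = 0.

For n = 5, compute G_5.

[0] 5 ≡ 2^2 + 1 (base 2). Lift 3: 28. −1: 27.
[1] 27 ≡ 3^3 (base 3). Lift 4: 256. −1: 255.
[2] 255 ≡ 3·4^3 + 3·4^2 + 3·4 + 3 (base 4). Lift 5: 468. −1: 467.
[3] 467 ≡ 3·5^3 + 3·5^2 + 3·5 + 2 (base 5). Lift 6: 776. −1: 775.
[4] 775 ≡ 3·6^3 + 3·6^2 + 3·6 + 1 (base 6). Lift 7: 1198. −1: 1197.
[5] 1197 ≡ 3·7^3 + 3·7^2 + 3·7 (base 7). Lift 8: 1752. −1: 1751.

1197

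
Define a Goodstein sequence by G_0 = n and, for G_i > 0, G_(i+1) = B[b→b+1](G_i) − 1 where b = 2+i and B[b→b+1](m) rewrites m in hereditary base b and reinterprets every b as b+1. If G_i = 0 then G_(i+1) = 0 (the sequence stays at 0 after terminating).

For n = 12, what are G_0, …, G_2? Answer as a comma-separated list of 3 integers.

12, 107, 1065

i=0: 12 = 2^(2 + 1) + 2^2 (b=2); 2→3: 3^(3 + 1) + 3^3 = 108; 108−1 = 107
i=1: 107 = 3^(3 + 1) + 2·3^2 + 2·3 + 2 (b=3); 3→4: 4^(4 + 1) + 2·4^2 + 2·4 + 2 = 1066; 1066−1 = 1065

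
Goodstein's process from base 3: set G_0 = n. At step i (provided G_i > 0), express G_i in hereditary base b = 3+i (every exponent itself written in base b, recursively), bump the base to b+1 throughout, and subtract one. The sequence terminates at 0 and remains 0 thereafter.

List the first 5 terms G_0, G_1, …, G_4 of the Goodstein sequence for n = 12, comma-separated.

12, 19, 27, 37, 49

12 —HB3→ 3^2 + 3 —bump→ 4^2 + 4 = 20 —(−1)→ 19
19 —HB4→ 4^2 + 3 —bump→ 5^2 + 3 = 28 —(−1)→ 27
27 —HB5→ 5^2 + 2 —bump→ 6^2 + 2 = 38 —(−1)→ 37
37 —HB6→ 6^2 + 1 —bump→ 7^2 + 1 = 50 —(−1)→ 49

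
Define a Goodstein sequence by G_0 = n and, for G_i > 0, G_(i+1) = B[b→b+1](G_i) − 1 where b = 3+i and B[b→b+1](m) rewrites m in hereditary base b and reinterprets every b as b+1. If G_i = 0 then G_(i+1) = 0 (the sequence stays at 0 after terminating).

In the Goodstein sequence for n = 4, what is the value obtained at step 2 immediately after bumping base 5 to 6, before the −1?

4

G_0 = 4. HB_3(4) = 3 + 1. Bump = 5. G_1 = 4.
G_1 = 4. HB_4(4) = 4. Bump = 5. G_2 = 4.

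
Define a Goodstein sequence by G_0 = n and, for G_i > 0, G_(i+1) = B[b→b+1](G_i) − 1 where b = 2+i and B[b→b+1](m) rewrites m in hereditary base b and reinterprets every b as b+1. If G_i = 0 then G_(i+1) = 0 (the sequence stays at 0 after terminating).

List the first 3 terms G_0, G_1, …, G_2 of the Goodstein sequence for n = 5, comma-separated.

step 0: 5 = 2^2 + 1; sub 3 for 2: 3^3 + 1; = 28; G_1 = 28−1 = 27
step 1: 27 = 3^3; sub 4 for 3: 4^4; = 256; G_2 = 256−1 = 255

5, 27, 255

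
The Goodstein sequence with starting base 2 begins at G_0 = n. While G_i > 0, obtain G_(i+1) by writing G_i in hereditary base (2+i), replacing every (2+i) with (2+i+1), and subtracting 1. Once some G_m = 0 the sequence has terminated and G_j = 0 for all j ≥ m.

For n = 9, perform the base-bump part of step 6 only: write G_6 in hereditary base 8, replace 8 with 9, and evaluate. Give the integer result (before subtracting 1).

step 0: 9 = 2^(2 + 1) + 1; sub 3 for 2: 3^(3 + 1) + 1; = 82; G_1 = 82−1 = 81
step 1: 81 = 3^(3 + 1); sub 4 for 3: 4^(4 + 1); = 1024; G_2 = 1024−1 = 1023
step 2: 1023 = 3·4^4 + 3·4^3 + 3·4^2 + 3·4 + 3; sub 5 for 4: 3·5^5 + 3·5^3 + 3·5^2 + 3·5 + 3; = 9843; G_3 = 9843−1 = 9842
step 3: 9842 = 3·5^5 + 3·5^3 + 3·5^2 + 3·5 + 2; sub 6 for 5: 3·6^6 + 3·6^3 + 3·6^2 + 3·6 + 2; = 140744; G_4 = 140744−1 = 140743
step 4: 140743 = 3·6^6 + 3·6^3 + 3·6^2 + 3·6 + 1; sub 7 for 6: 3·7^7 + 3·7^3 + 3·7^2 + 3·7 + 1; = 2471827; G_5 = 2471827−1 = 2471826
step 5: 2471826 = 3·7^7 + 3·7^3 + 3·7^2 + 3·7; sub 8 for 7: 3·8^8 + 3·8^3 + 3·8^2 + 3·8; = 50333400; G_6 = 50333400−1 = 50333399
step 6: 50333399 = 3·8^8 + 3·8^3 + 3·8^2 + 2·8 + 7; sub 9 for 8: 3·9^9 + 3·9^3 + 3·9^2 + 2·9 + 7; = 1162263922; G_7 = 1162263922−1 = 1162263921

1162263922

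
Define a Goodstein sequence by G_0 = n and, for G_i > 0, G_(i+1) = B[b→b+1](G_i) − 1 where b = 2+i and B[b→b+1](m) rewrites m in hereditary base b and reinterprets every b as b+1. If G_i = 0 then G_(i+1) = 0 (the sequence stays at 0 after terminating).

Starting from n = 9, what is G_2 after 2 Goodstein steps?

1023

step 0: 9 = 2^(2 + 1) + 1; sub 3 for 2: 3^(3 + 1) + 1; = 82; G_1 = 82−1 = 81
step 1: 81 = 3^(3 + 1); sub 4 for 3: 4^(4 + 1); = 1024; G_2 = 1024−1 = 1023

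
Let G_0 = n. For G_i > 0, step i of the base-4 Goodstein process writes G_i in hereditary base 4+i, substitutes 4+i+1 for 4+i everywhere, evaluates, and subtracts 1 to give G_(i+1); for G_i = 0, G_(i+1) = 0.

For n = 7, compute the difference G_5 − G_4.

G_0 = 7. HB_4(7) = 4 + 3. Bump = 8. G_1 = 7.
G_1 = 7. HB_5(7) = 5 + 2. Bump = 8. G_2 = 7.
G_2 = 7. HB_6(7) = 6 + 1. Bump = 8. G_3 = 7.
G_3 = 7. HB_7(7) = 7. Bump = 8. G_4 = 7.
G_4 = 7. HB_8(7) = 7. Bump = 7. G_5 = 6.

-1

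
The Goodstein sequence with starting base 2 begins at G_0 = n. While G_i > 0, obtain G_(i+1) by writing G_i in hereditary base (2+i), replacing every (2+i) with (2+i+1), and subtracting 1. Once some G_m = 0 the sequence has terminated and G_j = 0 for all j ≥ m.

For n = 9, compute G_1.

step 0: 9 = 2^(2 + 1) + 1; sub 3 for 2: 3^(3 + 1) + 1; = 82; G_1 = 82−1 = 81
step 1: 81 = 3^(3 + 1); sub 4 for 3: 4^(4 + 1); = 1024; G_2 = 1024−1 = 1023

81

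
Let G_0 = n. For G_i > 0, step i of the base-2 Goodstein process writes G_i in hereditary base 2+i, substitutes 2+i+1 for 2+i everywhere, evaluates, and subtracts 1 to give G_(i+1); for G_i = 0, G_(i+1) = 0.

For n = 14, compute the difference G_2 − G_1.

1171

i=0: 14 = 2^(2 + 1) + 2^2 + 2 (b=2); 2→3: 3^(3 + 1) + 3^3 + 3 = 111; 111−1 = 110
i=1: 110 = 3^(3 + 1) + 3^3 + 2 (b=3); 3→4: 4^(4 + 1) + 4^4 + 2 = 1282; 1282−1 = 1281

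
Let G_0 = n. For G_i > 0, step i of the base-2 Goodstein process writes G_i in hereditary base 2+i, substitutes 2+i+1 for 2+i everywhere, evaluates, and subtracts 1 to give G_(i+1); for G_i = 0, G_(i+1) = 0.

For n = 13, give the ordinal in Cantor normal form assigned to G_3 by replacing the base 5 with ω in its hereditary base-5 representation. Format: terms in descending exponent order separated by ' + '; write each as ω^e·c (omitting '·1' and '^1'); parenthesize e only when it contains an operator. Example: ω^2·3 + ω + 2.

ω^(ω + 1) + ω^3·3 + ω^2·3 + ω·3 + 2

step 0: 13 = 2^(2 + 1) + 2^2 + 1; sub 3 for 2: 3^(3 + 1) + 3^3 + 1; = 109; G_1 = 109−1 = 108
step 1: 108 = 3^(3 + 1) + 3^3; sub 4 for 3: 4^(4 + 1) + 4^4; = 1280; G_2 = 1280−1 = 1279
step 2: 1279 = 4^(4 + 1) + 3·4^3 + 3·4^2 + 3·4 + 3; sub 5 for 4: 5^(5 + 1) + 3·5^3 + 3·5^2 + 3·5 + 3; = 16093; G_3 = 16093−1 = 16092
step 3: 16092 = 5^(5 + 1) + 3·5^3 + 3·5^2 + 3·5 + 2; sub 6 for 5: 6^(6 + 1) + 3·6^3 + 3·6^2 + 3·6 + 2; = 280712; G_4 = 280712−1 = 280711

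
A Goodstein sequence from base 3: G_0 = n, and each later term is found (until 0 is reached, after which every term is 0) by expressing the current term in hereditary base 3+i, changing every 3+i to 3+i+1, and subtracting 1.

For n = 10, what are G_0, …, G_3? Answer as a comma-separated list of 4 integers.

10, 16, 24, 27

(0) 10|_3 = 3^2 + 1 ↦ 4^2 + 1|_4 = 17 ⇒ 16
(1) 16|_4 = 4^2 ↦ 5^2|_5 = 25 ⇒ 24
(2) 24|_5 = 4·5 + 4 ↦ 4·6 + 4|_6 = 28 ⇒ 27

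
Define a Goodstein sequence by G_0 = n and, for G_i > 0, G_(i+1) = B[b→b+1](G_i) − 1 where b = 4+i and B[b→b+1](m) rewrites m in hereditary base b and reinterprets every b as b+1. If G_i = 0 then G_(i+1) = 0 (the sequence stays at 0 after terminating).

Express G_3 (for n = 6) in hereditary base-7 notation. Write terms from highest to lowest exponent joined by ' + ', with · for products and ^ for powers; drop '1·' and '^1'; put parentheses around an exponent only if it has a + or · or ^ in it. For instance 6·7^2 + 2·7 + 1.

step 0: 6 = 4 + 2; sub 5 for 4: 5 + 2; = 7; G_1 = 7−1 = 6
step 1: 6 = 5 + 1; sub 6 for 5: 6 + 1; = 7; G_2 = 7−1 = 6
step 2: 6 = 6; sub 7 for 6: 7; = 7; G_3 = 7−1 = 6
step 3: 6 = 6; sub 8 for 7: 6; = 6; G_4 = 6−1 = 5

6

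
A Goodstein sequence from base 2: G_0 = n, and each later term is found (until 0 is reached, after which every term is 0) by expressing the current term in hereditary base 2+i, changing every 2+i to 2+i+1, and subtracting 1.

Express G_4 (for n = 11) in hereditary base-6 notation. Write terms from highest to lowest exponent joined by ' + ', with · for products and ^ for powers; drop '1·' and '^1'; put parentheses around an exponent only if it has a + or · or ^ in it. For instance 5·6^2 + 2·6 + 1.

6^(6 + 1) + 1

11 —HB2→ 2^(2 + 1) + 2 + 1 —bump→ 3^(3 + 1) + 3 + 1 = 85 —(−1)→ 84
84 —HB3→ 3^(3 + 1) + 3 —bump→ 4^(4 + 1) + 4 = 1028 —(−1)→ 1027
1027 —HB4→ 4^(4 + 1) + 3 —bump→ 5^(5 + 1) + 3 = 15628 —(−1)→ 15627
15627 —HB5→ 5^(5 + 1) + 2 —bump→ 6^(6 + 1) + 2 = 279938 —(−1)→ 279937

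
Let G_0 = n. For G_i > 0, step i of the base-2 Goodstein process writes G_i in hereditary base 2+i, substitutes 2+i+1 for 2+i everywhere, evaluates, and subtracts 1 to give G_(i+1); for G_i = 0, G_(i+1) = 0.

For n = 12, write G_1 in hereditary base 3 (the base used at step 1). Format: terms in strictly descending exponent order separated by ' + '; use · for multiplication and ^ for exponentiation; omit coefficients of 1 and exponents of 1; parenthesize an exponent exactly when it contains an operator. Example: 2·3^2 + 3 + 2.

3^(3 + 1) + 2·3^2 + 2·3 + 2

G_0 = 12. HB_2(12) = 2^(2 + 1) + 2^2. Bump = 108. G_1 = 107.
G_1 = 107. HB_3(107) = 3^(3 + 1) + 2·3^2 + 2·3 + 2. Bump = 1066. G_2 = 1065.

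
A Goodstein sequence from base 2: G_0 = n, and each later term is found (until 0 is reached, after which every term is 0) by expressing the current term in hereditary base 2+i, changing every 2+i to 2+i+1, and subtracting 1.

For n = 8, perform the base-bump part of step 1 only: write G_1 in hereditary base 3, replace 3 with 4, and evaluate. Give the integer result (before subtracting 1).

554

[0] 8 ≡ 2^(2 + 1) (base 2). Lift 3: 81. −1: 80.
[1] 80 ≡ 2·3^3 + 2·3^2 + 2·3 + 2 (base 3). Lift 4: 554. −1: 553.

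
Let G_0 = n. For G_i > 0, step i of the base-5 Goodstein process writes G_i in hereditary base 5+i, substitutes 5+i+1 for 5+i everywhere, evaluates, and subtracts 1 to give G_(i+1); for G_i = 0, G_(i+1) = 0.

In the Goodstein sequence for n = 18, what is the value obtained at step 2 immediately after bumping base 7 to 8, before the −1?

25

[0] 18 ≡ 3·5 + 3 (base 5). Lift 6: 21. −1: 20.
[1] 20 ≡ 3·6 + 2 (base 6). Lift 7: 23. −1: 22.
[2] 22 ≡ 3·7 + 1 (base 7). Lift 8: 25. −1: 24.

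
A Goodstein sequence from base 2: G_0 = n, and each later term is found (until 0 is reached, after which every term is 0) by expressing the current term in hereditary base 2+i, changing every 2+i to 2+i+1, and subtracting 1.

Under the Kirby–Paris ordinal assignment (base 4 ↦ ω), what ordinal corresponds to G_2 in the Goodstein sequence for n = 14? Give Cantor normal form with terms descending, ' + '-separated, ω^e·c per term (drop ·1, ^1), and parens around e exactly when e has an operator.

ω^(ω + 1) + ω^ω + 1

base 2: 14 = 2^(2 + 1) + 2^2 + 2; at 3: 3^(3 + 1) + 3^3 + 3 = 111; next = 110
base 3: 110 = 3^(3 + 1) + 3^3 + 2; at 4: 4^(4 + 1) + 4^4 + 2 = 1282; next = 1281
base 4: 1281 = 4^(4 + 1) + 4^4 + 1; at 5: 5^(5 + 1) + 5^5 + 1 = 18751; next = 18750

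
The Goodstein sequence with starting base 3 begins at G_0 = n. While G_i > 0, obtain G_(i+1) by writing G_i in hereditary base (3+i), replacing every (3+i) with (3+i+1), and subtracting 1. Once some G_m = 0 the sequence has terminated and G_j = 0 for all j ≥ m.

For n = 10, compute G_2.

24

G_0=10  [base 3] 3^2 + 1  →[3↦4]→  4^2 + 1 = 17  −1 ⇒ G_1=16
G_1=16  [base 4] 4^2  →[4↦5]→  5^2 = 25  −1 ⇒ G_2=24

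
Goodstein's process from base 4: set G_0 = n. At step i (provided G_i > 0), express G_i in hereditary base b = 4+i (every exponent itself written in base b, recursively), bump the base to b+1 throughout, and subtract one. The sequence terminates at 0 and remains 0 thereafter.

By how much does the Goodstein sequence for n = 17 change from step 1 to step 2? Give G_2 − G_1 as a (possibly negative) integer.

10

G_0 = 17. HB_4(17) = 4^2 + 1. Bump = 26. G_1 = 25.
G_1 = 25. HB_5(25) = 5^2. Bump = 36. G_2 = 35.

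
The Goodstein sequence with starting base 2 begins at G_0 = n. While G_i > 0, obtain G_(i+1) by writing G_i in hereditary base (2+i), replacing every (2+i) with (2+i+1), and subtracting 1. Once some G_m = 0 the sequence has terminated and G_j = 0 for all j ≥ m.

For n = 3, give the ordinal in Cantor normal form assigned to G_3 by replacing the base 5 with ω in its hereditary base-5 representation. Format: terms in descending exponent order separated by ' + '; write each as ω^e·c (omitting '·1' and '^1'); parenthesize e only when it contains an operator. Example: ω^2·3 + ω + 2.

2

base 2: 3 = 2 + 1; at 3: 3 + 1 = 4; next = 3
base 3: 3 = 3; at 4: 4 = 4; next = 3
base 4: 3 = 3; at 5: 3 = 3; next = 2
base 5: 2 = 2; at 6: 2 = 2; next = 1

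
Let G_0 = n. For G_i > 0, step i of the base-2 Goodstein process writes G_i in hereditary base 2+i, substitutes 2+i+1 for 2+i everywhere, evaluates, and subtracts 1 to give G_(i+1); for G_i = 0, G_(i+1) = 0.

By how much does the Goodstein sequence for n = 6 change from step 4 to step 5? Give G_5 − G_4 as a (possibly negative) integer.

i=0: 6 = 2^2 + 2 (b=2); 2→3: 3^3 + 3 = 30; 30−1 = 29
i=1: 29 = 3^3 + 2 (b=3); 3→4: 4^4 + 2 = 258; 258−1 = 257
i=2: 257 = 4^4 + 1 (b=4); 4→5: 5^5 + 1 = 3126; 3126−1 = 3125
i=3: 3125 = 5^5 (b=5); 5→6: 6^6 = 46656; 46656−1 = 46655
i=4: 46655 = 5·6^5 + 5·6^4 + 5·6^3 + 5·6^2 + 5·6 + 5 (b=6); 6→7: 5·7^5 + 5·7^4 + 5·7^3 + 5·7^2 + 5·7 + 5 = 98040; 98040−1 = 98039

51384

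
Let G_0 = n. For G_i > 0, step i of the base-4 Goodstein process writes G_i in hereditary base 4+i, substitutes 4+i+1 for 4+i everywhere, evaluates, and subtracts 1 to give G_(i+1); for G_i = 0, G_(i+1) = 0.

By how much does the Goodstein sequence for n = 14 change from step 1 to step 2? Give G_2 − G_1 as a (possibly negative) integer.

step 0: 14 = 3·4 + 2; sub 5 for 4: 3·5 + 2; = 17; G_1 = 17−1 = 16
step 1: 16 = 3·5 + 1; sub 6 for 5: 3·6 + 1; = 19; G_2 = 19−1 = 18

2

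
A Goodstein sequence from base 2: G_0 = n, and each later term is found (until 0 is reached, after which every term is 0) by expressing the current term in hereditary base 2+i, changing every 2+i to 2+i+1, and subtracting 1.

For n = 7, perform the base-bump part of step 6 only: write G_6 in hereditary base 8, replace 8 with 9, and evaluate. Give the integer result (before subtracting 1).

G_0=7  [base 2] 2^2 + 2 + 1  →[2↦3]→  3^3 + 3 + 1 = 31  −1 ⇒ G_1=30
G_1=30  [base 3] 3^3 + 3  →[3↦4]→  4^4 + 4 = 260  −1 ⇒ G_2=259
G_2=259  [base 4] 4^4 + 3  →[4↦5]→  5^5 + 3 = 3128  −1 ⇒ G_3=3127
G_3=3127  [base 5] 5^5 + 2  →[5↦6]→  6^6 + 2 = 46658  −1 ⇒ G_4=46657
G_4=46657  [base 6] 6^6 + 1  →[6↦7]→  7^7 + 1 = 823544  −1 ⇒ G_5=823543
G_5=823543  [base 7] 7^7  →[7↦8]→  8^8 = 16777216  −1 ⇒ G_6=16777215
G_6=16777215  [base 8] 7·8^7 + 7·8^6 + 7·8^5 + 7·8^4 + 7·8^3 + 7·8^2 + 7·8 + 7  →[8↦9]→  7·9^7 + 7·9^6 + 7·9^5 + 7·9^4 + 7·9^3 + 7·9^2 + 7·9 + 7 = 37665880  −1 ⇒ G_7=37665879

37665880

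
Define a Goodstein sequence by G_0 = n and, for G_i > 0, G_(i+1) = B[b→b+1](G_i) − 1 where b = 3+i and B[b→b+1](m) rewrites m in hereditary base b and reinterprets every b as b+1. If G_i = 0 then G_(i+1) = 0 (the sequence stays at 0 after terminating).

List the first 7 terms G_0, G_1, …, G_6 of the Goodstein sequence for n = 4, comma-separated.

4, 4, 4, 3, 2, 1, 0

[0] 4 ≡ 3 + 1 (base 3). Lift 4: 5. −1: 4.
[1] 4 ≡ 4 (base 4). Lift 5: 5. −1: 4.
[2] 4 ≡ 4 (base 5). Lift 6: 4. −1: 3.
[3] 3 ≡ 3 (base 6). Lift 7: 3. −1: 2.
[4] 2 ≡ 2 (base 7). Lift 8: 2. −1: 1.
[5] 1 ≡ 1 (base 8). Lift 9: 1. −1: 0.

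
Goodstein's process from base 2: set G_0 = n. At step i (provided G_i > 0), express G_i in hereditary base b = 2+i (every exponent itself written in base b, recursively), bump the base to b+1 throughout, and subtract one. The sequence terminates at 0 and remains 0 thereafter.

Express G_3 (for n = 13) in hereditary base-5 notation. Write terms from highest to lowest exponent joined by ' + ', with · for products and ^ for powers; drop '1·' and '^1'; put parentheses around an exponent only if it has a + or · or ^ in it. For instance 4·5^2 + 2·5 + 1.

(0) 13|_2 = 2^(2 + 1) + 2^2 + 1 ↦ 3^(3 + 1) + 3^3 + 1|_3 = 109 ⇒ 108
(1) 108|_3 = 3^(3 + 1) + 3^3 ↦ 4^(4 + 1) + 4^4|_4 = 1280 ⇒ 1279
(2) 1279|_4 = 4^(4 + 1) + 3·4^3 + 3·4^2 + 3·4 + 3 ↦ 5^(5 + 1) + 3·5^3 + 3·5^2 + 3·5 + 3|_5 = 16093 ⇒ 16092
(3) 16092|_5 = 5^(5 + 1) + 3·5^3 + 3·5^2 + 3·5 + 2 ↦ 6^(6 + 1) + 3·6^3 + 3·6^2 + 3·6 + 2|_6 = 280712 ⇒ 280711

5^(5 + 1) + 3·5^3 + 3·5^2 + 3·5 + 2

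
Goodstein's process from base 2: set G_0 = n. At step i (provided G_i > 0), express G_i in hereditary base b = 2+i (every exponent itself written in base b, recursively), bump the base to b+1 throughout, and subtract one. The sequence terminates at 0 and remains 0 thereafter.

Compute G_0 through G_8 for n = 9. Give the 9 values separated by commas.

step 0: 9 = 2^(2 + 1) + 1; sub 3 for 2: 3^(3 + 1) + 1; = 82; G_1 = 82−1 = 81
step 1: 81 = 3^(3 + 1); sub 4 for 3: 4^(4 + 1); = 1024; G_2 = 1024−1 = 1023
step 2: 1023 = 3·4^4 + 3·4^3 + 3·4^2 + 3·4 + 3; sub 5 for 4: 3·5^5 + 3·5^3 + 3·5^2 + 3·5 + 3; = 9843; G_3 = 9843−1 = 9842
step 3: 9842 = 3·5^5 + 3·5^3 + 3·5^2 + 3·5 + 2; sub 6 for 5: 3·6^6 + 3·6^3 + 3·6^2 + 3·6 + 2; = 140744; G_4 = 140744−1 = 140743
step 4: 140743 = 3·6^6 + 3·6^3 + 3·6^2 + 3·6 + 1; sub 7 for 6: 3·7^7 + 3·7^3 + 3·7^2 + 3·7 + 1; = 2471827; G_5 = 2471827−1 = 2471826
step 5: 2471826 = 3·7^7 + 3·7^3 + 3·7^2 + 3·7; sub 8 for 7: 3·8^8 + 3·8^3 + 3·8^2 + 3·8; = 50333400; G_6 = 50333400−1 = 50333399
step 6: 50333399 = 3·8^8 + 3·8^3 + 3·8^2 + 2·8 + 7; sub 9 for 8: 3·9^9 + 3·9^3 + 3·9^2 + 2·9 + 7; = 1162263922; G_7 = 1162263922−1 = 1162263921
step 7: 1162263921 = 3·9^9 + 3·9^3 + 3·9^2 + 2·9 + 6; sub 10 for 9: 3·10^10 + 3·10^3 + 3·10^2 + 2·10 + 6; = 30000003326; G_8 = 30000003326−1 = 30000003325

9, 81, 1023, 9842, 140743, 2471826, 50333399, 1162263921, 30000003325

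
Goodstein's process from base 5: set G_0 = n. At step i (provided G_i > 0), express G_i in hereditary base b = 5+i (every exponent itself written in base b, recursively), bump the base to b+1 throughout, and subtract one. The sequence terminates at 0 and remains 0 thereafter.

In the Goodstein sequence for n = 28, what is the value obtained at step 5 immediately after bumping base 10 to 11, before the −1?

95

G_0=28  [base 5] 5^2 + 3  →[5↦6]→  6^2 + 3 = 39  −1 ⇒ G_1=38
G_1=38  [base 6] 6^2 + 2  →[6↦7]→  7^2 + 2 = 51  −1 ⇒ G_2=50
G_2=50  [base 7] 7^2 + 1  →[7↦8]→  8^2 + 1 = 65  −1 ⇒ G_3=64
G_3=64  [base 8] 8^2  →[8↦9]→  9^2 = 81  −1 ⇒ G_4=80
G_4=80  [base 9] 8·9 + 8  →[9↦10]→  8·10 + 8 = 88  −1 ⇒ G_5=87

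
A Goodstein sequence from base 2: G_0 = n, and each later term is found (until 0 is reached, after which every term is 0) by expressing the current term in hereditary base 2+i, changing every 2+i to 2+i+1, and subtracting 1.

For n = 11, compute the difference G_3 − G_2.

(0) 11|_2 = 2^(2 + 1) + 2 + 1 ↦ 3^(3 + 1) + 3 + 1|_3 = 85 ⇒ 84
(1) 84|_3 = 3^(3 + 1) + 3 ↦ 4^(4 + 1) + 4|_4 = 1028 ⇒ 1027
(2) 1027|_4 = 4^(4 + 1) + 3 ↦ 5^(5 + 1) + 3|_5 = 15628 ⇒ 15627

14600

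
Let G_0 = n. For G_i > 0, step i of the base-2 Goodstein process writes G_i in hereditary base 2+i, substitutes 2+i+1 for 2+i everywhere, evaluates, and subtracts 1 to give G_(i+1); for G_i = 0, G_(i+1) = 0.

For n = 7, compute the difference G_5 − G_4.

776886

(0) 7|_2 = 2^2 + 2 + 1 ↦ 3^3 + 3 + 1|_3 = 31 ⇒ 30
(1) 30|_3 = 3^3 + 3 ↦ 4^4 + 4|_4 = 260 ⇒ 259
(2) 259|_4 = 4^4 + 3 ↦ 5^5 + 3|_5 = 3128 ⇒ 3127
(3) 3127|_5 = 5^5 + 2 ↦ 6^6 + 2|_6 = 46658 ⇒ 46657
(4) 46657|_6 = 6^6 + 1 ↦ 7^7 + 1|_7 = 823544 ⇒ 823543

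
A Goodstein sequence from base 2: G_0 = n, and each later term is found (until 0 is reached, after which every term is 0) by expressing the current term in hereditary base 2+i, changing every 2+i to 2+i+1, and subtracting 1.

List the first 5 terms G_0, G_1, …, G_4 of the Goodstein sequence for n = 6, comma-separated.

(0) 6|_2 = 2^2 + 2 ↦ 3^3 + 3|_3 = 30 ⇒ 29
(1) 29|_3 = 3^3 + 2 ↦ 4^4 + 2|_4 = 258 ⇒ 257
(2) 257|_4 = 4^4 + 1 ↦ 5^5 + 1|_5 = 3126 ⇒ 3125
(3) 3125|_5 = 5^5 ↦ 6^6|_6 = 46656 ⇒ 46655

6, 29, 257, 3125, 46655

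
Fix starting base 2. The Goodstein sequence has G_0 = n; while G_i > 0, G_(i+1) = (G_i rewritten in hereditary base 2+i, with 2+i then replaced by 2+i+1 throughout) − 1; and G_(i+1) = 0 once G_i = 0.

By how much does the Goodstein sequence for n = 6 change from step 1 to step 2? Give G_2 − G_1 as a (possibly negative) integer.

228

i=0: 6 = 2^2 + 2 (b=2); 2→3: 3^3 + 3 = 30; 30−1 = 29
i=1: 29 = 3^3 + 2 (b=3); 3→4: 4^4 + 2 = 258; 258−1 = 257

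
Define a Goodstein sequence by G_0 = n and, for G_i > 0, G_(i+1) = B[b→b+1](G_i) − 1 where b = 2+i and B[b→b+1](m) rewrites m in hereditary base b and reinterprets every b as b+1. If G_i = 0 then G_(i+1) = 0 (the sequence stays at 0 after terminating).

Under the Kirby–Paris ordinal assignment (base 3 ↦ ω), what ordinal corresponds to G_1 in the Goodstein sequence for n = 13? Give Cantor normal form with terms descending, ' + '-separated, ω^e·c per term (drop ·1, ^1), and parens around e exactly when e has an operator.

ω^(ω + 1) + ω^ω

base 2: 13 = 2^(2 + 1) + 2^2 + 1; at 3: 3^(3 + 1) + 3^3 + 1 = 109; next = 108
base 3: 108 = 3^(3 + 1) + 3^3; at 4: 4^(4 + 1) + 4^4 = 1280; next = 1279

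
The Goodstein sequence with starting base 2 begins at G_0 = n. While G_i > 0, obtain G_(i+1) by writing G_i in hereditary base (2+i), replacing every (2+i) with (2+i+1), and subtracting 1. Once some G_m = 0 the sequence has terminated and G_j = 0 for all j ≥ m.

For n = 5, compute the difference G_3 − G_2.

G_0 = 5. HB_2(5) = 2^2 + 1. Bump = 28. G_1 = 27.
G_1 = 27. HB_3(27) = 3^3. Bump = 256. G_2 = 255.
G_2 = 255. HB_4(255) = 3·4^3 + 3·4^2 + 3·4 + 3. Bump = 468. G_3 = 467.

212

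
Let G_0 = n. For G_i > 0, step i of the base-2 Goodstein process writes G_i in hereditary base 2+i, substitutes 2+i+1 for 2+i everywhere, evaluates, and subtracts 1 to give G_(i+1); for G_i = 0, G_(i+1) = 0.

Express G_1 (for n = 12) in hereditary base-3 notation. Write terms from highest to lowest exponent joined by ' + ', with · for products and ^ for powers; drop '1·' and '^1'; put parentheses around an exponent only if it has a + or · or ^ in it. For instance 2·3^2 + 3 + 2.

base 2: 12 = 2^(2 + 1) + 2^2; at 3: 3^(3 + 1) + 3^3 = 108; next = 107
base 3: 107 = 3^(3 + 1) + 2·3^2 + 2·3 + 2; at 4: 4^(4 + 1) + 2·4^2 + 2·4 + 2 = 1066; next = 1065

3^(3 + 1) + 2·3^2 + 2·3 + 2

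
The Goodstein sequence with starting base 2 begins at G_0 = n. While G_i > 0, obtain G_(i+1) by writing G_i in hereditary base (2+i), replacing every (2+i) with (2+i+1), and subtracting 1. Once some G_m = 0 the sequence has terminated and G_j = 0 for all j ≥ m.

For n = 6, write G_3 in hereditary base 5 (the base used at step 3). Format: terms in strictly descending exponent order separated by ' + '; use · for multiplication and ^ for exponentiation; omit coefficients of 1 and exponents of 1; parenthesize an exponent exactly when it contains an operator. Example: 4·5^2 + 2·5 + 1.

G_0=6  [base 2] 2^2 + 2  →[2↦3]→  3^3 + 3 = 30  −1 ⇒ G_1=29
G_1=29  [base 3] 3^3 + 2  →[3↦4]→  4^4 + 2 = 258  −1 ⇒ G_2=257
G_2=257  [base 4] 4^4 + 1  →[4↦5]→  5^5 + 1 = 3126  −1 ⇒ G_3=3125
G_3=3125  [base 5] 5^5  →[5↦6]→  6^6 = 46656  −1 ⇒ G_4=46655

5^5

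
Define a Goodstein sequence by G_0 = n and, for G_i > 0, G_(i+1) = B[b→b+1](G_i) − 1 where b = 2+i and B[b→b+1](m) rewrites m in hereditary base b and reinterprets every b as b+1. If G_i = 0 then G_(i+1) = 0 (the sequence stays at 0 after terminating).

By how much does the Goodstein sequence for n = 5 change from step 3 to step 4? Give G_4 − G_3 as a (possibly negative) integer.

308

5 —HB2→ 2^2 + 1 —bump→ 3^3 + 1 = 28 —(−1)→ 27
27 —HB3→ 3^3 —bump→ 4^4 = 256 —(−1)→ 255
255 —HB4→ 3·4^3 + 3·4^2 + 3·4 + 3 —bump→ 3·5^3 + 3·5^2 + 3·5 + 3 = 468 —(−1)→ 467
467 —HB5→ 3·5^3 + 3·5^2 + 3·5 + 2 —bump→ 3·6^3 + 3·6^2 + 3·6 + 2 = 776 —(−1)→ 775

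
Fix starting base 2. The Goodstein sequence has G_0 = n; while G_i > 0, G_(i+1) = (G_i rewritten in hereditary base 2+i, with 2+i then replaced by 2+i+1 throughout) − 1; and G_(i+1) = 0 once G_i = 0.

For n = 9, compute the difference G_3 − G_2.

G_0=9  [base 2] 2^(2 + 1) + 1  →[2↦3]→  3^(3 + 1) + 1 = 82  −1 ⇒ G_1=81
G_1=81  [base 3] 3^(3 + 1)  →[3↦4]→  4^(4 + 1) = 1024  −1 ⇒ G_2=1023
G_2=1023  [base 4] 3·4^4 + 3·4^3 + 3·4^2 + 3·4 + 3  →[4↦5]→  3·5^5 + 3·5^3 + 3·5^2 + 3·5 + 3 = 9843  −1 ⇒ G_3=9842

8819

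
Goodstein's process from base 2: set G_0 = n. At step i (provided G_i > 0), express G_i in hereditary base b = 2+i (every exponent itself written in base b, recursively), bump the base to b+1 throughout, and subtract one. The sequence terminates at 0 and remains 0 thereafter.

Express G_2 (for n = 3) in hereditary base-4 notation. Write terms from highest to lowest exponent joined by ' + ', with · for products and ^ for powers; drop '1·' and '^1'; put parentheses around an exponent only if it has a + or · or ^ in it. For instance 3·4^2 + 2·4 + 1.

G_0=3  [base 2] 2 + 1  →[2↦3]→  3 + 1 = 4  −1 ⇒ G_1=3
G_1=3  [base 3] 3  →[3↦4]→  4 = 4  −1 ⇒ G_2=3
G_2=3  [base 4] 3  →[4↦5]→  3 = 3  −1 ⇒ G_3=2

3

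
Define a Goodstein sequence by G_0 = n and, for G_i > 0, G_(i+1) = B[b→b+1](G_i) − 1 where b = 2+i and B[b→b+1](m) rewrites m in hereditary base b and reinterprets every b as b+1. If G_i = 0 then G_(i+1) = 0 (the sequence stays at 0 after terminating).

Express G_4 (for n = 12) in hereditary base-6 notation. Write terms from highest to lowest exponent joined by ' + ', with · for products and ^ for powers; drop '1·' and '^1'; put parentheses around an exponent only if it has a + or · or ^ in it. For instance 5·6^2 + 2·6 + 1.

6^(6 + 1) + 2·6^2 + 6 + 5

i=0: 12 = 2^(2 + 1) + 2^2 (b=2); 2→3: 3^(3 + 1) + 3^3 = 108; 108−1 = 107
i=1: 107 = 3^(3 + 1) + 2·3^2 + 2·3 + 2 (b=3); 3→4: 4^(4 + 1) + 2·4^2 + 2·4 + 2 = 1066; 1066−1 = 1065
i=2: 1065 = 4^(4 + 1) + 2·4^2 + 2·4 + 1 (b=4); 4→5: 5^(5 + 1) + 2·5^2 + 2·5 + 1 = 15686; 15686−1 = 15685
i=3: 15685 = 5^(5 + 1) + 2·5^2 + 2·5 (b=5); 5→6: 6^(6 + 1) + 2·6^2 + 2·6 = 280020; 280020−1 = 280019
i=4: 280019 = 6^(6 + 1) + 2·6^2 + 6 + 5 (b=6); 6→7: 7^(7 + 1) + 2·7^2 + 7 + 5 = 5764911; 5764911−1 = 5764910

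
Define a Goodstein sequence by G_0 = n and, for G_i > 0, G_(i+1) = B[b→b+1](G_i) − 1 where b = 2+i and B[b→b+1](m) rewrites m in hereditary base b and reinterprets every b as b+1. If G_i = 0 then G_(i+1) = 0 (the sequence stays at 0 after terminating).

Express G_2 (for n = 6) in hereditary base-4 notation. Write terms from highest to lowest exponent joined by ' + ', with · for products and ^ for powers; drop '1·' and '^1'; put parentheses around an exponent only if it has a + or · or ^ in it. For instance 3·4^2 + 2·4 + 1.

4^4 + 1

base 2: 6 = 2^2 + 2; at 3: 3^3 + 3 = 30; next = 29
base 3: 29 = 3^3 + 2; at 4: 4^4 + 2 = 258; next = 257
base 4: 257 = 4^4 + 1; at 5: 5^5 + 1 = 3126; next = 3125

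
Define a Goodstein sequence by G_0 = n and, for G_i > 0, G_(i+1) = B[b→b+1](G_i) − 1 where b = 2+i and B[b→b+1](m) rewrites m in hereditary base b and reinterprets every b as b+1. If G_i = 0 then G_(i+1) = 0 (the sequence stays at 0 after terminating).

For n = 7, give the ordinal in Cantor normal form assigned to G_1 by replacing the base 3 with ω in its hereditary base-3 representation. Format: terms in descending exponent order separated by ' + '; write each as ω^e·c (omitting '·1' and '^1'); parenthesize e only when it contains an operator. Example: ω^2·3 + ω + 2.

ω^ω + ω

[0] 7 ≡ 2^2 + 2 + 1 (base 2). Lift 3: 31. −1: 30.
[1] 30 ≡ 3^3 + 3 (base 3). Lift 4: 260. −1: 259.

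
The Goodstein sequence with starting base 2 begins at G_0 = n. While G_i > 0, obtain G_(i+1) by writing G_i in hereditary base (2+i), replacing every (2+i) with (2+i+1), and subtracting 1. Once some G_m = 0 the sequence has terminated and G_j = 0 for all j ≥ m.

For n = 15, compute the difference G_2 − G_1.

base 2: 15 = 2^(2 + 1) + 2^2 + 2 + 1; at 3: 3^(3 + 1) + 3^3 + 3 + 1 = 112; next = 111
base 3: 111 = 3^(3 + 1) + 3^3 + 3; at 4: 4^(4 + 1) + 4^4 + 4 = 1284; next = 1283

1172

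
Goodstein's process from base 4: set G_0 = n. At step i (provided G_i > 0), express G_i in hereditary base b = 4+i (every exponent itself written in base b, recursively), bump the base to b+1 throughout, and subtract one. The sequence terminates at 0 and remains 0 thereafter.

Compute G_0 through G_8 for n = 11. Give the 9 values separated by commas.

11, 12, 13, 14, 15, 15, 15, 15, 15

i=0: 11 = 2·4 + 3 (b=4); 4→5: 2·5 + 3 = 13; 13−1 = 12
i=1: 12 = 2·5 + 2 (b=5); 5→6: 2·6 + 2 = 14; 14−1 = 13
i=2: 13 = 2·6 + 1 (b=6); 6→7: 2·7 + 1 = 15; 15−1 = 14
i=3: 14 = 2·7 (b=7); 7→8: 2·8 = 16; 16−1 = 15
i=4: 15 = 8 + 7 (b=8); 8→9: 9 + 7 = 16; 16−1 = 15
i=5: 15 = 9 + 6 (b=9); 9→10: 10 + 6 = 16; 16−1 = 15
i=6: 15 = 10 + 5 (b=10); 10→11: 11 + 5 = 16; 16−1 = 15
i=7: 15 = 11 + 4 (b=11); 11→12: 12 + 4 = 16; 16−1 = 15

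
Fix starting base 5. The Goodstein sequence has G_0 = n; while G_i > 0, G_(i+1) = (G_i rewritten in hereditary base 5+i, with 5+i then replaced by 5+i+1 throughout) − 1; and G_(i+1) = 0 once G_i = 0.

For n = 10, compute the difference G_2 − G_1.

0

G_0=10  [base 5] 2·5  →[5↦6]→  2·6 = 12  −1 ⇒ G_1=11
G_1=11  [base 6] 6 + 5  →[6↦7]→  7 + 5 = 12  −1 ⇒ G_2=11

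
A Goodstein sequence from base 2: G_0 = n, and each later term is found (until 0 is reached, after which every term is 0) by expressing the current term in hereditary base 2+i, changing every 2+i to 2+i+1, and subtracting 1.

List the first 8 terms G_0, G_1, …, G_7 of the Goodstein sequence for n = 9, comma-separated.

step 0: 9 = 2^(2 + 1) + 1; sub 3 for 2: 3^(3 + 1) + 1; = 82; G_1 = 82−1 = 81
step 1: 81 = 3^(3 + 1); sub 4 for 3: 4^(4 + 1); = 1024; G_2 = 1024−1 = 1023
step 2: 1023 = 3·4^4 + 3·4^3 + 3·4^2 + 3·4 + 3; sub 5 for 4: 3·5^5 + 3·5^3 + 3·5^2 + 3·5 + 3; = 9843; G_3 = 9843−1 = 9842
step 3: 9842 = 3·5^5 + 3·5^3 + 3·5^2 + 3·5 + 2; sub 6 for 5: 3·6^6 + 3·6^3 + 3·6^2 + 3·6 + 2; = 140744; G_4 = 140744−1 = 140743
step 4: 140743 = 3·6^6 + 3·6^3 + 3·6^2 + 3·6 + 1; sub 7 for 6: 3·7^7 + 3·7^3 + 3·7^2 + 3·7 + 1; = 2471827; G_5 = 2471827−1 = 2471826
step 5: 2471826 = 3·7^7 + 3·7^3 + 3·7^2 + 3·7; sub 8 for 7: 3·8^8 + 3·8^3 + 3·8^2 + 3·8; = 50333400; G_6 = 50333400−1 = 50333399
step 6: 50333399 = 3·8^8 + 3·8^3 + 3·8^2 + 2·8 + 7; sub 9 for 8: 3·9^9 + 3·9^3 + 3·9^2 + 2·9 + 7; = 1162263922; G_7 = 1162263922−1 = 1162263921

9, 81, 1023, 9842, 140743, 2471826, 50333399, 1162263921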